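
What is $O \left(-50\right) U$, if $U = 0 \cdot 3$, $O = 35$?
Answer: $0$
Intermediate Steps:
$U = 0$
$O \left(-50\right) U = 35 \left(-50\right) 0 = \left(-1750\right) 0 = 0$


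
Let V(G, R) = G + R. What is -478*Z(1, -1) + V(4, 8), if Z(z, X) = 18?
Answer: -8592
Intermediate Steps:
-478*Z(1, -1) + V(4, 8) = -478*18 + (4 + 8) = -8604 + 12 = -8592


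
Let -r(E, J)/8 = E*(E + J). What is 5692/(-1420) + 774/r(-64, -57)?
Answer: -44216233/10996480 ≈ -4.0209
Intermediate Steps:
r(E, J) = -8*E*(E + J)
5692/(-1420) + 774/r(-64, -57) = 5692/(-1420) + 774/((-8*(-64)*(-64 - 57))) = 5692*(-1/1420) + 774/((-8*(-64)*(-121))) = -1423/355 + 774/(-61952) = -1423/355 + 774*(-1/61952) = -1423/355 - 387/30976 = -44216233/10996480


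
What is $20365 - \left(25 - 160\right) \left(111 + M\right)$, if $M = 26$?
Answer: $38860$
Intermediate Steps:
$20365 - \left(25 - 160\right) \left(111 + M\right) = 20365 - \left(25 - 160\right) \left(111 + 26\right) = 20365 - \left(-135\right) 137 = 20365 - -18495 = 20365 + 18495 = 38860$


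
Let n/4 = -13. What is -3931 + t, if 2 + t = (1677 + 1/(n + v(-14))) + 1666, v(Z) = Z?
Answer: -38941/66 ≈ -590.02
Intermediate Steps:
n = -52 (n = 4*(-13) = -52)
t = 220505/66 (t = -2 + ((1677 + 1/(-52 - 14)) + 1666) = -2 + ((1677 + 1/(-66)) + 1666) = -2 + ((1677 - 1/66) + 1666) = -2 + (110681/66 + 1666) = -2 + 220637/66 = 220505/66 ≈ 3341.0)
-3931 + t = -3931 + 220505/66 = -38941/66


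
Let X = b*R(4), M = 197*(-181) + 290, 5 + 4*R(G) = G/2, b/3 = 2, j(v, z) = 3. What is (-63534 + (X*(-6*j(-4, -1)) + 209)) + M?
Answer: -98611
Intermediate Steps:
b = 6 (b = 3*2 = 6)
R(G) = -5/4 + G/8 (R(G) = -5/4 + (G/2)/4 = -5/4 + G/8)
M = -35367 (M = -35657 + 290 = -35367)
X = -9/2 (X = 6*(-5/4 + (⅛)*4) = 6*(-5/4 + ½) = 6*(-¾) = -9/2 ≈ -4.5000)
(-63534 + (X*(-6*j(-4, -1)) + 209)) + M = (-63534 + (-(-27)*3 + 209)) - 35367 = (-63534 + (-9/2*(-18) + 209)) - 35367 = (-63534 + (81 + 209)) - 35367 = (-63534 + 290) - 35367 = -63244 - 35367 = -98611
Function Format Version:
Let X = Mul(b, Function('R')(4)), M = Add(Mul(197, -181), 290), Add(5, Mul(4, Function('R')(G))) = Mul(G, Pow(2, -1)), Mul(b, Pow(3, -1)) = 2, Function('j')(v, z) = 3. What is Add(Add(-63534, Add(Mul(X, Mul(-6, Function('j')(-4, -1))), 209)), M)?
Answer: -98611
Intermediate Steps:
b = 6 (b = Mul(3, 2) = 6)
Function('R')(G) = Add(Rational(-5, 4), Mul(Rational(1, 8), G)) (Function('R')(G) = Add(Rational(-5, 4), Mul(Rational(1, 4), Mul(G, Pow(2, -1)))) = Add(Rational(-5, 4), Mul(Rational(1, 4), Mul(G, Rational(1, 2)))) = Add(Rational(-5, 4), Mul(Rational(1, 4), Mul(Rational(1, 2), G))) = Add(Rational(-5, 4), Mul(Rational(1, 8), G)))
M = -35367 (M = Add(-35657, 290) = -35367)
X = Rational(-9, 2) (X = Mul(6, Add(Rational(-5, 4), Mul(Rational(1, 8), 4))) = Mul(6, Add(Rational(-5, 4), Rational(1, 2))) = Mul(6, Rational(-3, 4)) = Rational(-9, 2) ≈ -4.5000)
Add(Add(-63534, Add(Mul(X, Mul(-6, Function('j')(-4, -1))), 209)), M) = Add(Add(-63534, Add(Mul(Rational(-9, 2), Mul(-6, 3)), 209)), -35367) = Add(Add(-63534, Add(Mul(Rational(-9, 2), -18), 209)), -35367) = Add(Add(-63534, Add(81, 209)), -35367) = Add(Add(-63534, 290), -35367) = Add(-63244, -35367) = -98611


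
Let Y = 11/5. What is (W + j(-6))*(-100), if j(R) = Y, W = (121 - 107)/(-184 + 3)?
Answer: -38420/181 ≈ -212.27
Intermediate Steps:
Y = 11/5 (Y = 11*(⅕) = 11/5 ≈ 2.2000)
W = -14/181 (W = 14/(-181) = 14*(-1/181) = -14/181 ≈ -0.077348)
j(R) = 11/5
(W + j(-6))*(-100) = (-14/181 + 11/5)*(-100) = (1921/905)*(-100) = -38420/181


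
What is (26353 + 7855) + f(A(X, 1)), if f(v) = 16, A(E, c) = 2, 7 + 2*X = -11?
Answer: 34224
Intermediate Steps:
X = -9 (X = -7/2 + (½)*(-11) = -7/2 - 11/2 = -9)
(26353 + 7855) + f(A(X, 1)) = (26353 + 7855) + 16 = 34208 + 16 = 34224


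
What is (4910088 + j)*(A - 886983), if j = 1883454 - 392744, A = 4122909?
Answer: 20712508668948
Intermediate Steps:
j = 1490710
(4910088 + j)*(A - 886983) = (4910088 + 1490710)*(4122909 - 886983) = 6400798*3235926 = 20712508668948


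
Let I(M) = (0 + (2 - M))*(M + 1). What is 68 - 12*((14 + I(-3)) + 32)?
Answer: -364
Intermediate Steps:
I(M) = (1 + M)*(2 - M) (I(M) = (2 - M)*(1 + M) = (1 + M)*(2 - M))
68 - 12*((14 + I(-3)) + 32) = 68 - 12*((14 + (2 - 3 - 1*(-3)²)) + 32) = 68 - 12*((14 + (2 - 3 - 1*9)) + 32) = 68 - 12*((14 + (2 - 3 - 9)) + 32) = 68 - 12*((14 - 10) + 32) = 68 - 12*(4 + 32) = 68 - 12*36 = 68 - 432 = -364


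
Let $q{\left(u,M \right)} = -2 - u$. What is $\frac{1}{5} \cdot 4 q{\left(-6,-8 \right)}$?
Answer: $\frac{16}{5} \approx 3.2$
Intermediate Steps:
$\frac{1}{5} \cdot 4 q{\left(-6,-8 \right)} = \frac{1}{5} \cdot 4 \left(-2 - -6\right) = \frac{1}{5} \cdot 4 \left(-2 + 6\right) = \frac{4}{5} \cdot 4 = \frac{16}{5}$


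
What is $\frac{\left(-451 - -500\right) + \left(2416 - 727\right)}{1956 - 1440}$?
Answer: $\frac{869}{258} \approx 3.3682$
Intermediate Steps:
$\frac{\left(-451 - -500\right) + \left(2416 - 727\right)}{1956 - 1440} = \frac{\left(-451 + 500\right) + 1689}{516} = \left(49 + 1689\right) \frac{1}{516} = 1738 \cdot \frac{1}{516} = \frac{869}{258}$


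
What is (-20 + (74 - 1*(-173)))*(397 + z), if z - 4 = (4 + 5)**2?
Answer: 109414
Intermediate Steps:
z = 85 (z = 4 + (4 + 5)**2 = 4 + 9**2 = 4 + 81 = 85)
(-20 + (74 - 1*(-173)))*(397 + z) = (-20 + (74 - 1*(-173)))*(397 + 85) = (-20 + (74 + 173))*482 = (-20 + 247)*482 = 227*482 = 109414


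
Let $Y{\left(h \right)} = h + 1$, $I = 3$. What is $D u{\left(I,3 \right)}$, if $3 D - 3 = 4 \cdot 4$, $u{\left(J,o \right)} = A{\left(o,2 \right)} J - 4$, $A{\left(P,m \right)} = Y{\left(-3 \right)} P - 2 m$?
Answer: $- \frac{646}{3} \approx -215.33$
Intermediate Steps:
$Y{\left(h \right)} = 1 + h$
$A{\left(P,m \right)} = - 2 P - 2 m$ ($A{\left(P,m \right)} = \left(1 - 3\right) P - 2 m = - 2 P - 2 m$)
$u{\left(J,o \right)} = -4 + J \left(-4 - 2 o\right)$ ($u{\left(J,o \right)} = \left(- 2 o - 4\right) J - 4 = \left(-4 - 2 o\right) J - 4 = J \left(-4 - 2 o\right) - 4 = -4 + J \left(-4 - 2 o\right)$)
$D = \frac{19}{3}$ ($D = 1 + \frac{4 \cdot 4}{3} = 1 + \frac{1}{3} \cdot 16 = 1 + \frac{16}{3} = \frac{19}{3} \approx 6.3333$)
$D u{\left(I,3 \right)} = \frac{19 \left(-4 + 2 \cdot 3 \left(-2 - 3\right)\right)}{3} = \frac{19 \left(-4 + 2 \cdot 3 \left(-5\right)\right)}{3} = \frac{19 \left(-4 - 30\right)}{3} = \frac{19}{3} \left(-34\right) = - \frac{646}{3}$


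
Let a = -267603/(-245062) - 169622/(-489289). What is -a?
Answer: -172503110831/119906140918 ≈ -1.4387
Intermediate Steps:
a = 172503110831/119906140918 (a = -267603*(-1/245062) - 169622*(-1/489289) = 267603/245062 + 169622/489289 = 172503110831/119906140918 ≈ 1.4387)
-a = -1*172503110831/119906140918 = -172503110831/119906140918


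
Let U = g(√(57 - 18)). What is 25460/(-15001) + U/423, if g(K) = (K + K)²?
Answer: -2809808/2115141 ≈ -1.3284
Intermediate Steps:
g(K) = 4*K² (g(K) = (2*K)² = 4*K²)
U = 156 (U = 4*(√(57 - 18))² = 4*(√39)² = 4*39 = 156)
25460/(-15001) + U/423 = 25460/(-15001) + 156/423 = 25460*(-1/15001) + 156*(1/423) = -25460/15001 + 52/141 = -2809808/2115141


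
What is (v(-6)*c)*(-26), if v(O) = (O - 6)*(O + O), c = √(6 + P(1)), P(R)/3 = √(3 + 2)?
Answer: -3744*√(6 + 3*√5) ≈ -13347.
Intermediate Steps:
P(R) = 3*√5 (P(R) = 3*√(3 + 2) = 3*√5)
c = √(6 + 3*√5) ≈ 3.5649
v(O) = 2*O*(-6 + O) (v(O) = (-6 + O)*(2*O) = 2*O*(-6 + O))
(v(-6)*c)*(-26) = ((2*(-6)*(-6 - 6))*√(6 + 3*√5))*(-26) = ((2*(-6)*(-12))*√(6 + 3*√5))*(-26) = (144*√(6 + 3*√5))*(-26) = -3744*√(6 + 3*√5)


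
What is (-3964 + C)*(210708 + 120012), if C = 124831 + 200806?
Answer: 106383694560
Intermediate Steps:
C = 325637
(-3964 + C)*(210708 + 120012) = (-3964 + 325637)*(210708 + 120012) = 321673*330720 = 106383694560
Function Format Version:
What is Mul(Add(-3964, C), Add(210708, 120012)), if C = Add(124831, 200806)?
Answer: 106383694560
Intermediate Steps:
C = 325637
Mul(Add(-3964, C), Add(210708, 120012)) = Mul(Add(-3964, 325637), Add(210708, 120012)) = Mul(321673, 330720) = 106383694560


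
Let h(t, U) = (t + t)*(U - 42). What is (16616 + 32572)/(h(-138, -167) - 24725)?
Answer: 49188/32959 ≈ 1.4924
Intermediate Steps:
h(t, U) = 2*t*(-42 + U) (h(t, U) = (2*t)*(-42 + U) = 2*t*(-42 + U))
(16616 + 32572)/(h(-138, -167) - 24725) = (16616 + 32572)/(2*(-138)*(-42 - 167) - 24725) = 49188/(2*(-138)*(-209) - 24725) = 49188/(57684 - 24725) = 49188/32959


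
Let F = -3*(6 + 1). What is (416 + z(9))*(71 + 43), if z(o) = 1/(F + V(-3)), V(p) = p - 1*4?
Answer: 663879/14 ≈ 47420.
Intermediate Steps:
V(p) = -4 + p (V(p) = p - 4 = -4 + p)
F = -21 (F = -3*7 = -21)
z(o) = -1/28 (z(o) = 1/(-21 + (-4 - 3)) = 1/(-21 - 7) = 1/(-28) = -1/28)
(416 + z(9))*(71 + 43) = (416 - 1/28)*(71 + 43) = (11647/28)*114 = 663879/14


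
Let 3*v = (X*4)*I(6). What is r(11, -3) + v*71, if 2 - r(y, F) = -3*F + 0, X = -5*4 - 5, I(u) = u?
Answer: -14207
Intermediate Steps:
X = -25 (X = -20 - 5 = -25)
v = -200 (v = (-25*4*6)/3 = (-100*6)/3 = (1/3)*(-600) = -200)
r(y, F) = 2 + 3*F (r(y, F) = 2 - (-3*F + 0) = 2 - (-3)*F = 2 + 3*F)
r(11, -3) + v*71 = (2 + 3*(-3)) - 200*71 = (2 - 9) - 14200 = -7 - 14200 = -14207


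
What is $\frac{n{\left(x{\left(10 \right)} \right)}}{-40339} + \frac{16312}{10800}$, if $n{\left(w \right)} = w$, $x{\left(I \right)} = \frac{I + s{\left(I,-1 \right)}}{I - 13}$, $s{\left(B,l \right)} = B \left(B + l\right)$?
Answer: $\frac{82296221}{54457650} \approx 1.5112$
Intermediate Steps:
$x{\left(I \right)} = \frac{I + I \left(-1 + I\right)}{-13 + I}$ ($x{\left(I \right)} = \frac{I + I \left(I - 1\right)}{I - 13} = \frac{I + I \left(-1 + I\right)}{-13 + I}$)
$\frac{n{\left(x{\left(10 \right)} \right)}}{-40339} + \frac{16312}{10800} = \frac{10^{2} \frac{1}{-13 + 10}}{-40339} + \frac{16312}{10800} = \frac{100}{-3} \left(- \frac{1}{40339}\right) + 16312 \cdot \frac{1}{10800} = 100 \left(- \frac{1}{3}\right) \left(- \frac{1}{40339}\right) + \frac{2039}{1350} = \left(- \frac{100}{3}\right) \left(- \frac{1}{40339}\right) + \frac{2039}{1350} = \frac{100}{121017} + \frac{2039}{1350} = \frac{82296221}{54457650}$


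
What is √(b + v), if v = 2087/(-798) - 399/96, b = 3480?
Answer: √35388252438/3192 ≈ 58.934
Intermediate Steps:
v = -86459/12768 (v = 2087*(-1/798) - 399*1/96 = -2087/798 - 133/32 = -86459/12768 ≈ -6.7715)
√(b + v) = √(3480 - 86459/12768) = √(44346181/12768) = √35388252438/3192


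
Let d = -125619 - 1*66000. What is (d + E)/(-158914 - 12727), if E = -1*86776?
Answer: 278395/171641 ≈ 1.6220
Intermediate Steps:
E = -86776
d = -191619 (d = -125619 - 66000 = -191619)
(d + E)/(-158914 - 12727) = (-191619 - 86776)/(-158914 - 12727) = -278395/(-171641) = -278395*(-1/171641) = 278395/171641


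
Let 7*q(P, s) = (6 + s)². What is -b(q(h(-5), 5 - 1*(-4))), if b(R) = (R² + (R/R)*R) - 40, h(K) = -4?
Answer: -50240/49 ≈ -1025.3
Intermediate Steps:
q(P, s) = (6 + s)²/7
b(R) = -40 + R + R² (b(R) = (R² + 1*R) - 40 = (R² + R) - 40 = (R + R²) - 40 = -40 + R + R²)
-b(q(h(-5), 5 - 1*(-4))) = -(-40 + (6 + (5 - 1*(-4)))²/7 + ((6 + (5 - 1*(-4)))²/7)²) = -(-40 + (6 + (5 + 4))²/7 + ((6 + (5 + 4))²/7)²) = -(-40 + (6 + 9)²/7 + ((6 + 9)²/7)²) = -(-40 + (⅐)*15² + ((⅐)*15²)²) = -(-40 + (⅐)*225 + ((⅐)*225)²) = -(-40 + 225/7 + (225/7)²) = -(-40 + 225/7 + 50625/49) = -1*50240/49 = -50240/49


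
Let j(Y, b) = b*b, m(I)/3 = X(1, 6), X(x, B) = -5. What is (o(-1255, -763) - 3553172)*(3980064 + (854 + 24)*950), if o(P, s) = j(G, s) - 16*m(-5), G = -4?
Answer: -14301740287132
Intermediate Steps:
m(I) = -15 (m(I) = 3*(-5) = -15)
j(Y, b) = b²
o(P, s) = 240 + s² (o(P, s) = s² - 16*(-15) = s² + 240 = 240 + s²)
(o(-1255, -763) - 3553172)*(3980064 + (854 + 24)*950) = ((240 + (-763)²) - 3553172)*(3980064 + (854 + 24)*950) = ((240 + 582169) - 3553172)*(3980064 + 878*950) = (582409 - 3553172)*(3980064 + 834100) = -2970763*4814164 = -14301740287132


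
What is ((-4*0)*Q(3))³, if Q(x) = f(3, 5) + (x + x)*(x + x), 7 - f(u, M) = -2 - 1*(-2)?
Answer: 0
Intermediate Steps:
f(u, M) = 7 (f(u, M) = 7 - (-2 - 1*(-2)) = 7 - (-2 + 2) = 7 - 1*0 = 7 + 0 = 7)
Q(x) = 7 + 4*x² (Q(x) = 7 + (x + x)*(x + x) = 7 + (2*x)*(2*x) = 7 + 4*x²)
((-4*0)*Q(3))³ = ((-4*0)*(7 + 4*3²))³ = (0*(7 + 4*9))³ = (0*(7 + 36))³ = (0*43)³ = 0³ = 0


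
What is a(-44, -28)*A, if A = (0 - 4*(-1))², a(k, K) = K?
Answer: -448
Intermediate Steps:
A = 16 (A = (0 + 4)² = 4² = 16)
a(-44, -28)*A = -28*16 = -448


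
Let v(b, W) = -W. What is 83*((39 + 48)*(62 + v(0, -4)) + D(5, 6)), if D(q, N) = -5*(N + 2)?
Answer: 473266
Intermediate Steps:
D(q, N) = -10 - 5*N (D(q, N) = -5*(2 + N) = -10 - 5*N)
83*((39 + 48)*(62 + v(0, -4)) + D(5, 6)) = 83*((39 + 48)*(62 - 1*(-4)) + (-10 - 5*6)) = 83*(87*(62 + 4) + (-10 - 30)) = 83*(87*66 - 40) = 83*(5742 - 40) = 83*5702 = 473266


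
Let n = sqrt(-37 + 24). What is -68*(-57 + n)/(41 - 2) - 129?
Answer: -385/13 - 68*I*sqrt(13)/39 ≈ -29.615 - 6.2866*I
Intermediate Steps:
n = I*sqrt(13) (n = sqrt(-13) = I*sqrt(13) ≈ 3.6056*I)
-68*(-57 + n)/(41 - 2) - 129 = -68*(-57 + I*sqrt(13))/(41 - 2) - 129 = -68*(-57 + I*sqrt(13))/39 - 129 = -68*(-19/13 + I*sqrt(13)/39) - 129 = (1292/13 - 68*I*sqrt(13)/39) - 129 = -385/13 - 68*I*sqrt(13)/39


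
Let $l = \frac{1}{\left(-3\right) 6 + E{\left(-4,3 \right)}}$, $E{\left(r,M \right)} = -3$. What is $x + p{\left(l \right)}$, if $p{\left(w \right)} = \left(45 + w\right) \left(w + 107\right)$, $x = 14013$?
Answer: $\frac{8299957}{441} \approx 18821.0$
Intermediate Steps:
$l = - \frac{1}{21}$ ($l = \frac{1}{\left(-3\right) 6 - 3} = \frac{1}{-18 - 3} = \frac{1}{-21} = - \frac{1}{21} \approx -0.047619$)
$p{\left(w \right)} = \left(45 + w\right) \left(107 + w\right)$
$x + p{\left(l \right)} = 14013 + \left(4815 + \left(- \frac{1}{21}\right)^{2} + 152 \left(- \frac{1}{21}\right)\right) = 14013 + \left(4815 + \frac{1}{441} - \frac{152}{21}\right) = 14013 + \frac{2120224}{441} = \frac{8299957}{441}$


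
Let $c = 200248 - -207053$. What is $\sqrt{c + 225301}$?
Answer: $\sqrt{632602} \approx 795.36$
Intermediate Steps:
$c = 407301$ ($c = 200248 + 207053 = 407301$)
$\sqrt{c + 225301} = \sqrt{407301 + 225301} = \sqrt{632602}$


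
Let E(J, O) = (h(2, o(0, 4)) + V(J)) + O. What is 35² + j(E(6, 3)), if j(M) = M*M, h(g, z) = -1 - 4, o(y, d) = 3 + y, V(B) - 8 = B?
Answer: 1369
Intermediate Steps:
V(B) = 8 + B
h(g, z) = -5
E(J, O) = 3 + J + O (E(J, O) = (-5 + (8 + J)) + O = (3 + J) + O = 3 + J + O)
j(M) = M²
35² + j(E(6, 3)) = 35² + (3 + 6 + 3)² = 1225 + 12² = 1225 + 144 = 1369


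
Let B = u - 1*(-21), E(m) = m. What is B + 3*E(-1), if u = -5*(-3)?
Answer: 33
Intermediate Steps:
u = 15
B = 36 (B = 15 - 1*(-21) = 15 + 21 = 36)
B + 3*E(-1) = 36 + 3*(-1) = 36 - 3 = 33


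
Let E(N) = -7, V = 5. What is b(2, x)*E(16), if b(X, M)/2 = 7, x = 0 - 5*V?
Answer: -98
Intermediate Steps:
x = -25 (x = 0 - 5*5 = 0 - 25 = -25)
b(X, M) = 14 (b(X, M) = 2*7 = 14)
b(2, x)*E(16) = 14*(-7) = -98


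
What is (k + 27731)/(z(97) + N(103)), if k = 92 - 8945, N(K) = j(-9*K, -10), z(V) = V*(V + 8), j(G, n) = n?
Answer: 18878/10175 ≈ 1.8553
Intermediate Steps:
z(V) = V*(8 + V)
N(K) = -10
k = -8853
(k + 27731)/(z(97) + N(103)) = (-8853 + 27731)/(97*(8 + 97) - 10) = 18878/(97*105 - 10) = 18878/(10185 - 10) = 18878/10175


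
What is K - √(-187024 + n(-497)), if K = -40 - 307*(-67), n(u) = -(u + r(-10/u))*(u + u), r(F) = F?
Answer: 20529 - I*√681022 ≈ 20529.0 - 825.24*I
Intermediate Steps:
n(u) = -2*u*(u - 10/u) (n(u) = -(u - 10/u)*(u + u) = -(u - 10/u)*2*u = -2*u*(u - 10/u))
K = 20529 (K = -40 + 20569 = 20529)
K - √(-187024 + n(-497)) = 20529 - √(-187024 + (20 - 2*(-497)²)) = 20529 - √(-187024 + (20 - 2*247009)) = 20529 - √(-187024 + (20 - 494018)) = 20529 - √(-187024 - 493998) = 20529 - √(-681022) = 20529 - I*√681022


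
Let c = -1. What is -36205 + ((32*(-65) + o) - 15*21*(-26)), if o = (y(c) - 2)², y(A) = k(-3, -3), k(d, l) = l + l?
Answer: -30031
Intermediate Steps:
k(d, l) = 2*l
y(A) = -6 (y(A) = 2*(-3) = -6)
o = 64 (o = (-6 - 2)² = (-8)² = 64)
-36205 + ((32*(-65) + o) - 15*21*(-26)) = -36205 + ((32*(-65) + 64) - 15*21*(-26)) = -36205 + ((-2080 + 64) - 315*(-26)) = -36205 + (-2016 - 1*(-8190)) = -36205 + (-2016 + 8190) = -36205 + 6174 = -30031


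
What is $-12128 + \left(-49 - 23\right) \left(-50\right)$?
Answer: $-8528$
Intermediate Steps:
$-12128 + \left(-49 - 23\right) \left(-50\right) = -12128 - -3600 = -12128 + 3600 = -8528$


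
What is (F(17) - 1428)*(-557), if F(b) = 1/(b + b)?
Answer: 27042907/34 ≈ 7.9538e+5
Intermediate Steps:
F(b) = 1/(2*b)
(F(17) - 1428)*(-557) = ((1/2)/17 - 1428)*(-557) = ((1/2)*(1/17) - 1428)*(-557) = (1/34 - 1428)*(-557) = -48551/34*(-557) = 27042907/34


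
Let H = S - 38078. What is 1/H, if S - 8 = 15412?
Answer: -1/22658 ≈ -4.4135e-5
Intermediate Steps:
S = 15420 (S = 8 + 15412 = 15420)
H = -22658 (H = 15420 - 38078 = -22658)
1/H = 1/(-22658) = -1/22658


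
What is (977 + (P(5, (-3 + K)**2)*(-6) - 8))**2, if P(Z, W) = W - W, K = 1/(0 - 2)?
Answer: 938961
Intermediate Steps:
K = -1/2 (K = 1/(-2) = -1/2 ≈ -0.50000)
P(Z, W) = 0
(977 + (P(5, (-3 + K)**2)*(-6) - 8))**2 = (977 + (0*(-6) - 8))**2 = (977 + (0 - 8))**2 = (977 - 8)**2 = 969**2 = 938961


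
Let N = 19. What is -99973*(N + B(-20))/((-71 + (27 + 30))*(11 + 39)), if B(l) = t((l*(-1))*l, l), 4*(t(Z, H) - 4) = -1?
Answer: 1299649/400 ≈ 3249.1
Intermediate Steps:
t(Z, H) = 15/4 (t(Z, H) = 4 + (¼)*(-1) = 4 - ¼ = 15/4)
B(l) = 15/4
-99973*(N + B(-20))/((-71 + (27 + 30))*(11 + 39)) = -99973*(19 + 15/4)/((-71 + (27 + 30))*(11 + 39)) = -99973*91/(200*(-71 + 57)) = -99973/(-14*50*(4/91)) = -99973/((-700*4/91)) = -99973/(-400/13) = -99973*(-13/400) = 1299649/400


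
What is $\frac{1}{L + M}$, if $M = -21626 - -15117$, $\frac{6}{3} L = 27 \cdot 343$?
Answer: $- \frac{2}{3757} \approx -0.00053234$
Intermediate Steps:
$L = \frac{9261}{2}$ ($L = \frac{27 \cdot 343}{2} = \frac{1}{2} \cdot 9261 = \frac{9261}{2} \approx 4630.5$)
$M = -6509$ ($M = -21626 + 15117 = -6509$)
$\frac{1}{L + M} = \frac{1}{\frac{9261}{2} - 6509} = \frac{1}{- \frac{3757}{2}} = - \frac{2}{3757}$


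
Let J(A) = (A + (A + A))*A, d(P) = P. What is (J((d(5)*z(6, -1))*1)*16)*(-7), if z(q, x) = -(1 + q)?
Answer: -411600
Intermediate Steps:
z(q, x) = -1 - q
J(A) = 3*A**2 (J(A) = (A + 2*A)*A = (3*A)*A = 3*A**2)
(J((d(5)*z(6, -1))*1)*16)*(-7) = ((3*((5*(-1 - 1*6))*1)**2)*16)*(-7) = ((3*((5*(-1 - 6))*1)**2)*16)*(-7) = ((3*((5*(-7))*1)**2)*16)*(-7) = ((3*(-35*1)**2)*16)*(-7) = ((3*(-35)**2)*16)*(-7) = ((3*1225)*16)*(-7) = (3675*16)*(-7) = 58800*(-7) = -411600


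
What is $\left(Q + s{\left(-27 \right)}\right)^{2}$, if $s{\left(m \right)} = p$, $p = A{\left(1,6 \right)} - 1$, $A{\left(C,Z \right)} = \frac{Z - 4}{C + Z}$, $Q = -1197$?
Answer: $\frac{70291456}{49} \approx 1.4345 \cdot 10^{6}$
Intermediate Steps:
$A{\left(C,Z \right)} = \frac{-4 + Z}{C + Z}$
$p = - \frac{5}{7}$ ($p = \frac{-4 + 6}{1 + 6} - 1 = \frac{1}{7} \cdot 2 - 1 = \frac{2}{7} - 1 = - \frac{5}{7} \approx -0.71429$)
$s{\left(m \right)} = - \frac{5}{7}$
$\left(Q + s{\left(-27 \right)}\right)^{2} = \left(-1197 - \frac{5}{7}\right)^{2} = \left(- \frac{8384}{7}\right)^{2} = \frac{70291456}{49}$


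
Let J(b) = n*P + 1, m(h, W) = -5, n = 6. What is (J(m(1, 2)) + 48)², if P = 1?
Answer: 3025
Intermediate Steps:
J(b) = 7 (J(b) = 6*1 + 1 = 6 + 1 = 7)
(J(m(1, 2)) + 48)² = (7 + 48)² = 55² = 3025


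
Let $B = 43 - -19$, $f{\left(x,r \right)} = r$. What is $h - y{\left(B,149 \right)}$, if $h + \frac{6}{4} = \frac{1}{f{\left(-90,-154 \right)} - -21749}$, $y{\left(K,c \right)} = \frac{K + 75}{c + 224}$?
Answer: $- \frac{30081089}{16109870} \approx -1.8672$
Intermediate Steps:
$B = 62$ ($B = 43 + 19 = 62$)
$y{\left(K,c \right)} = \frac{75 + K}{224 + c}$
$h = - \frac{64783}{43190}$ ($h = - \frac{3}{2} + \frac{1}{-154 - -21749} = - \frac{3}{2} + \frac{1}{-154 + 21749} = - \frac{3}{2} + \frac{1}{21595} = - \frac{64783}{43190} \approx -1.5$)
$h - y{\left(B,149 \right)} = - \frac{64783}{43190} - \frac{75 + 62}{224 + 149} = - \frac{64783}{43190} - \frac{1}{373} \cdot 137 = - \frac{64783}{43190} - \frac{137}{373} = - \frac{30081089}{16109870}$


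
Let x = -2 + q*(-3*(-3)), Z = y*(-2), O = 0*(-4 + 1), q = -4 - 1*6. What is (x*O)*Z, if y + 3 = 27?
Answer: 0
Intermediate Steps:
q = -10 (q = -4 - 6 = -10)
O = 0 (O = 0*(-3) = 0)
y = 24 (y = -3 + 27 = 24)
Z = -48 (Z = 24*(-2) = -48)
x = -92 (x = -2 - (-30)*(-3) = -2 - 10*9 = -2 - 90 = -92)
(x*O)*Z = -92*0*(-48) = 0*(-48) = 0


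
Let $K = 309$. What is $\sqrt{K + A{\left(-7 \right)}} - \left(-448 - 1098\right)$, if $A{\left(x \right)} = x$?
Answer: $1546 + \sqrt{302} \approx 1563.4$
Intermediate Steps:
$\sqrt{K + A{\left(-7 \right)}} - \left(-448 - 1098\right) = \sqrt{309 - 7} - \left(-448 - 1098\right) = \sqrt{302} - -1546 = \sqrt{302} + 1546 = 1546 + \sqrt{302}$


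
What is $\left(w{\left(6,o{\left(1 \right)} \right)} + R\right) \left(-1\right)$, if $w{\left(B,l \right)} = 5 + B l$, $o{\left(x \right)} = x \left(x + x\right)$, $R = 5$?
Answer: $-22$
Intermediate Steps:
$o{\left(x \right)} = 2 x^{2}$ ($o{\left(x \right)} = x 2 x = 2 x^{2}$)
$\left(w{\left(6,o{\left(1 \right)} \right)} + R\right) \left(-1\right) = \left(\left(5 + 6 \cdot 2 \cdot 1^{2}\right) + 5\right) \left(-1\right) = \left(\left(5 + 6 \cdot 2 \cdot 1\right) + 5\right) \left(-1\right) = \left(\left(5 + 6 \cdot 2\right) + 5\right) \left(-1\right) = \left(\left(5 + 12\right) + 5\right) \left(-1\right) = \left(17 + 5\right) \left(-1\right) = 22 \left(-1\right) = -22$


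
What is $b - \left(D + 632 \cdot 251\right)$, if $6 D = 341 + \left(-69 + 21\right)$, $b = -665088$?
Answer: $- \frac{4942613}{6} \approx -8.2377 \cdot 10^{5}$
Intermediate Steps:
$D = \frac{293}{6}$ ($D = \frac{341 + \left(-69 + 21\right)}{6} = \frac{341 - 48}{6} = \frac{1}{6} \cdot 293 = \frac{293}{6} \approx 48.833$)
$b - \left(D + 632 \cdot 251\right) = -665088 - \left(\frac{293}{6} + 632 \cdot 251\right) = -665088 - \left(\frac{293}{6} + 158632\right) = -665088 - \frac{952085}{6} = - \frac{4942613}{6}$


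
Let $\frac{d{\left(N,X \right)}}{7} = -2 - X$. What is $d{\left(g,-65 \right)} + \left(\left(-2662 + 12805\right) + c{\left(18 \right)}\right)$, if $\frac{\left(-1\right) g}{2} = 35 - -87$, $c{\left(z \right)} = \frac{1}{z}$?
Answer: $\frac{190513}{18} \approx 10584.0$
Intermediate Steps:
$g = -244$ ($g = - 2 \left(35 - -87\right) = - 2 \left(35 + 87\right) = \left(-2\right) 122 = -244$)
$d{\left(N,X \right)} = -14 - 7 X$ ($d{\left(N,X \right)} = 7 \left(-2 - X\right) = -14 - 7 X$)
$d{\left(g,-65 \right)} + \left(\left(-2662 + 12805\right) + c{\left(18 \right)}\right) = \left(-14 - -455\right) + \left(\left(-2662 + 12805\right) + \frac{1}{18}\right) = \left(-14 + 455\right) + \left(10143 + \frac{1}{18}\right) = 441 + \frac{182575}{18} = \frac{190513}{18}$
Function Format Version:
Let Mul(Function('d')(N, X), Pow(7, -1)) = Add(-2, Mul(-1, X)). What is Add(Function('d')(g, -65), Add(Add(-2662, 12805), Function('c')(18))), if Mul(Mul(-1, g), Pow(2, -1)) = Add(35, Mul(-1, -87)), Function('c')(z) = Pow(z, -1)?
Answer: Rational(190513, 18) ≈ 10584.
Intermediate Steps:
g = -244 (g = Mul(-2, Add(35, Mul(-1, -87))) = Mul(-2, Add(35, 87)) = Mul(-2, 122) = -244)
Function('d')(N, X) = Add(-14, Mul(-7, X)) (Function('d')(N, X) = Mul(7, Add(-2, Mul(-1, X))) = Add(-14, Mul(-7, X)))
Add(Function('d')(g, -65), Add(Add(-2662, 12805), Function('c')(18))) = Add(Add(-14, Mul(-7, -65)), Add(Add(-2662, 12805), Pow(18, -1))) = Add(Add(-14, 455), Add(10143, Rational(1, 18))) = Add(441, Rational(182575, 18)) = Rational(190513, 18)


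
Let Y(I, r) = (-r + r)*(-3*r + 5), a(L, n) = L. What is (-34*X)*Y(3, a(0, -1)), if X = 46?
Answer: 0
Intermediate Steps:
Y(I, r) = 0 (Y(I, r) = 0*(5 - 3*r) = 0)
(-34*X)*Y(3, a(0, -1)) = -34*46*0 = -1564*0 = 0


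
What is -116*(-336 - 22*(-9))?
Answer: 16008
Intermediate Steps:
-116*(-336 - 22*(-9)) = -116*(-336 + 198) = -116*(-138) = 16008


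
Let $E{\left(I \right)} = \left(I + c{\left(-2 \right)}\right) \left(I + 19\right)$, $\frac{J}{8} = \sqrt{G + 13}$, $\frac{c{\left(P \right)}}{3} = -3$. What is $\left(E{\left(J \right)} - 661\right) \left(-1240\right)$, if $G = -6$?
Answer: $476160 - 99200 \sqrt{7} \approx 2.137 \cdot 10^{5}$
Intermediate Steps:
$c{\left(P \right)} = -9$ ($c{\left(P \right)} = 3 \left(-3\right) = -9$)
$J = 8 \sqrt{7}$ ($J = 8 \sqrt{-6 + 13} = 8 \sqrt{7} \approx 21.166$)
$E{\left(I \right)} = \left(-9 + I\right) \left(19 + I\right)$ ($E{\left(I \right)} = \left(I - 9\right) \left(I + 19\right) = \left(-9 + I\right) \left(19 + I\right)$)
$\left(E{\left(J \right)} - 661\right) \left(-1240\right) = \left(\left(-171 + \left(8 \sqrt{7}\right)^{2} + 10 \cdot 8 \sqrt{7}\right) - 661\right) \left(-1240\right) = \left(\left(-171 + 448 + 80 \sqrt{7}\right) - 661\right) \left(-1240\right) = \left(\left(277 + 80 \sqrt{7}\right) - 661\right) \left(-1240\right) = \left(-384 + 80 \sqrt{7}\right) \left(-1240\right) = 476160 - 99200 \sqrt{7}$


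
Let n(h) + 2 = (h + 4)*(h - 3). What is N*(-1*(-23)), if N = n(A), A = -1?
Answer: -322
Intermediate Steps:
n(h) = -2 + (-3 + h)*(4 + h) (n(h) = -2 + (h + 4)*(h - 3) = -2 + (4 + h)*(-3 + h) = -2 + (-3 + h)*(4 + h))
N = -14 (N = -14 - 1 + (-1)² = -14 - 1 + 1 = -14)
N*(-1*(-23)) = -(-14)*(-23) = -14*23 = -322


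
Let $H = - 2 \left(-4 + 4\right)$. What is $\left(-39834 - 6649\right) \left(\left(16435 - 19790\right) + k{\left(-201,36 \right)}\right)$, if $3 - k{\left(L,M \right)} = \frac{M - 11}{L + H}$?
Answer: $\frac{31316852141}{201} \approx 1.5581 \cdot 10^{8}$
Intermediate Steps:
$H = 0$ ($H = \left(-2\right) 0 = 0$)
$k{\left(L,M \right)} = 3 - \frac{-11 + M}{L}$ ($k{\left(L,M \right)} = 3 - \frac{M - 11}{L + 0} = 3 - \frac{-11 + M}{L}$)
$\left(-39834 - 6649\right) \left(\left(16435 - 19790\right) + k{\left(-201,36 \right)}\right) = \left(-39834 - 6649\right) \left(\left(16435 - 19790\right) + \frac{11 - 36 + 3 \left(-201\right)}{-201}\right) = - 46483 \left(\left(16435 - 19790\right) - \frac{11 - 36 - 603}{201}\right) = - 46483 \left(-3355 - - \frac{628}{201}\right) = - 46483 \left(-3355 + \frac{628}{201}\right) = \left(-46483\right) \left(- \frac{673727}{201}\right) = \frac{31316852141}{201}$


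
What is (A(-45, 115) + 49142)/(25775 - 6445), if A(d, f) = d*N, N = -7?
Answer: 49457/19330 ≈ 2.5586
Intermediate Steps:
A(d, f) = -7*d (A(d, f) = d*(-7) = -7*d)
(A(-45, 115) + 49142)/(25775 - 6445) = (-7*(-45) + 49142)/(25775 - 6445) = (315 + 49142)/19330 = 49457*(1/19330) = 49457/19330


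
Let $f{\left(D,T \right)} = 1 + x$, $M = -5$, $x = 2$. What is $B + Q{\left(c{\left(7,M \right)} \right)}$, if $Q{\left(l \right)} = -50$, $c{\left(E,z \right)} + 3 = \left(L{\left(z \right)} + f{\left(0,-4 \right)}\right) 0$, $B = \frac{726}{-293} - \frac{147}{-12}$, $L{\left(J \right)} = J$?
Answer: $- \frac{47147}{1172} \approx -40.228$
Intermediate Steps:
$f{\left(D,T \right)} = 3$ ($f{\left(D,T \right)} = 1 + 2 = 3$)
$B = \frac{11453}{1172}$ ($B = 726 \left(- \frac{1}{293}\right) - - \frac{49}{4} = - \frac{726}{293} + \frac{49}{4} = \frac{11453}{1172} \approx 9.7722$)
$c{\left(E,z \right)} = -3$ ($c{\left(E,z \right)} = -3 + \left(z + 3\right) 0 = -3 + \left(3 + z\right) 0 = -3 + 0 = -3$)
$B + Q{\left(c{\left(7,M \right)} \right)} = \frac{11453}{1172} - 50 = - \frac{47147}{1172}$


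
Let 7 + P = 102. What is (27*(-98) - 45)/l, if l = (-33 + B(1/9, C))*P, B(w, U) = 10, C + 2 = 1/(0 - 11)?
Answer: 117/95 ≈ 1.2316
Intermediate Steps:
C = -23/11 (C = -2 + 1/(0 - 11) = -2 + 1/(-11) = -2 - 1/11 = -23/11 ≈ -2.0909)
P = 95 (P = -7 + 102 = 95)
l = -2185 (l = (-33 + 10)*95 = -23*95 = -2185)
(27*(-98) - 45)/l = (27*(-98) - 45)/(-2185) = (-2646 - 45)*(-1/2185) = -2691*(-1/2185) = 117/95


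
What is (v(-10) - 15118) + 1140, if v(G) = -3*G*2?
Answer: -13918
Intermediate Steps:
v(G) = -6*G
(v(-10) - 15118) + 1140 = (-6*(-10) - 15118) + 1140 = (60 - 15118) + 1140 = -15058 + 1140 = -13918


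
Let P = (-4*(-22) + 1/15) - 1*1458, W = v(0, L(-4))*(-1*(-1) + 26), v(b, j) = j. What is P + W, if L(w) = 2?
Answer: -19739/15 ≈ -1315.9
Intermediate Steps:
W = 54 (W = 2*(-1*(-1) + 26) = 2*(1 + 26) = 2*27 = 54)
P = -20549/15 (P = (88 + 1/15) - 1458 = 1321/15 - 1458 = -20549/15 ≈ -1369.9)
P + W = -20549/15 + 54 = -19739/15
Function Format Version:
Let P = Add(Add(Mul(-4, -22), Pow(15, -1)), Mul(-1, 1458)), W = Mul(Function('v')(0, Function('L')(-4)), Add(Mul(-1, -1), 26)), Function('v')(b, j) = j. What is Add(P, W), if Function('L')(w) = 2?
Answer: Rational(-19739, 15) ≈ -1315.9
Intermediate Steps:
W = 54 (W = Mul(2, Add(Mul(-1, -1), 26)) = Mul(2, Add(1, 26)) = Mul(2, 27) = 54)
P = Rational(-20549, 15) (P = Add(Add(88, Rational(1, 15)), -1458) = Add(Rational(1321, 15), -1458) = Rational(-20549, 15) ≈ -1369.9)
Add(P, W) = Add(Rational(-20549, 15), 54) = Rational(-19739, 15)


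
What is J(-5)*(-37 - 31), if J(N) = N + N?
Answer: 680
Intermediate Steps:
J(N) = 2*N
J(-5)*(-37 - 31) = (2*(-5))*(-37 - 31) = -10*(-68) = 680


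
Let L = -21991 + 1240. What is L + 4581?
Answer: -16170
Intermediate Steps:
L = -20751
L + 4581 = -20751 + 4581 = -16170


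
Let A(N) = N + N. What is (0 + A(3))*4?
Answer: 24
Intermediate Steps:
A(N) = 2*N
(0 + A(3))*4 = (0 + 2*3)*4 = (0 + 6)*4 = 6*4 = 24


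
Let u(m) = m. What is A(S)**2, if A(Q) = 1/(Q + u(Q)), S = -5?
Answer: 1/100 ≈ 0.010000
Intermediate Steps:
A(Q) = 1/(2*Q) (A(Q) = 1/(Q + Q) = 1/(2*Q))
A(S)**2 = ((1/2)/(-5))**2 = ((1/2)*(-1/5))**2 = (-1/10)**2 = 1/100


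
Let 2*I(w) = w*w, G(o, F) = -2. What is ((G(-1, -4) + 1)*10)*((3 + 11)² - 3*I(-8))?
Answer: -1000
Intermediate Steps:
I(w) = w²/2 (I(w) = (w*w)/2 = w²/2)
((G(-1, -4) + 1)*10)*((3 + 11)² - 3*I(-8)) = ((-2 + 1)*10)*((3 + 11)² - 3*(-8)²/2) = (-1*10)*(14² - 3*64/2) = -10*(196 - 3*32) = -10*(196 - 96) = -10*100 = -1000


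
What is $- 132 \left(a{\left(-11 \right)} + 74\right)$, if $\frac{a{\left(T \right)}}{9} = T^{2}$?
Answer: $-153516$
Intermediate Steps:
$a{\left(T \right)} = 9 T^{2}$
$- 132 \left(a{\left(-11 \right)} + 74\right) = - 132 \left(9 \left(-11\right)^{2} + 74\right) = - 132 \left(9 \cdot 121 + 74\right) = - 132 \left(1089 + 74\right) = \left(-132\right) 1163 = -153516$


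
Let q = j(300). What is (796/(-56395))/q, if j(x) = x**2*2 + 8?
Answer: -199/2537887790 ≈ -7.8412e-8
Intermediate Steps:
j(x) = 8 + 2*x**2 (j(x) = 2*x**2 + 8 = 8 + 2*x**2)
q = 180008 (q = 8 + 2*300**2 = 8 + 2*90000 = 8 + 180000 = 180008)
(796/(-56395))/q = (796/(-56395))/180008 = (796*(-1/56395))*(1/180008) = -796/56395*1/180008 = -199/2537887790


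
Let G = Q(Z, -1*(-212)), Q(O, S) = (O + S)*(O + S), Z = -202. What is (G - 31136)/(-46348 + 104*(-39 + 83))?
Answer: 7759/10443 ≈ 0.74299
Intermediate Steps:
Q(O, S) = (O + S)²
G = 100 (G = (-202 - 1*(-212))² = (-202 + 212)² = 10² = 100)
(G - 31136)/(-46348 + 104*(-39 + 83)) = (100 - 31136)/(-46348 + 104*(-39 + 83)) = -31036/(-46348 + 104*44) = -31036/(-46348 + 4576) = -31036/(-41772) = -31036*(-1/41772) = 7759/10443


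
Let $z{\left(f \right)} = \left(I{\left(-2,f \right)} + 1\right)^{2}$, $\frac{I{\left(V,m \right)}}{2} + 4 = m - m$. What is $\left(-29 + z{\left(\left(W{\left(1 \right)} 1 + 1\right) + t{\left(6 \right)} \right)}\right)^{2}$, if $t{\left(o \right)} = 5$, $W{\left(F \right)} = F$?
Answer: $400$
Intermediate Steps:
$I{\left(V,m \right)} = -8$ ($I{\left(V,m \right)} = -8 + 2 \left(m - m\right) = -8 + 2 \cdot 0 = -8 + 0 = -8$)
$z{\left(f \right)} = 49$ ($z{\left(f \right)} = \left(-8 + 1\right)^{2} = \left(-7\right)^{2} = 49$)
$\left(-29 + z{\left(\left(W{\left(1 \right)} 1 + 1\right) + t{\left(6 \right)} \right)}\right)^{2} = \left(-29 + 49\right)^{2} = 20^{2} = 400$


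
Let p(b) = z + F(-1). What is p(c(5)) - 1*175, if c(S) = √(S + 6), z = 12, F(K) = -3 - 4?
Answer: -170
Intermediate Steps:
F(K) = -7
c(S) = √(6 + S)
p(b) = 5 (p(b) = 12 - 7 = 5)
p(c(5)) - 1*175 = 5 - 1*175 = 5 - 175 = -170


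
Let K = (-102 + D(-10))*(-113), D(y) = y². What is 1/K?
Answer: 1/226 ≈ 0.0044248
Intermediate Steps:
K = 226 (K = (-102 + (-10)²)*(-113) = (-102 + 100)*(-113) = -2*(-113) = 226)
1/K = 1/226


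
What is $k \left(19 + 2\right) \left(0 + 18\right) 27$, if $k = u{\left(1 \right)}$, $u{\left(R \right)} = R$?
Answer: $10206$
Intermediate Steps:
$k = 1$
$k \left(19 + 2\right) \left(0 + 18\right) 27 = 1 \left(19 + 2\right) \left(0 + 18\right) 27 = 1 \cdot 21 \cdot 18 \cdot 27 = 1 \cdot 378 \cdot 27 = 378 \cdot 27 = 10206$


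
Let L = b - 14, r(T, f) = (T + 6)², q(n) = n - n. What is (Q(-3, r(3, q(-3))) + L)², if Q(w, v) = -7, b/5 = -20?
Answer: 14641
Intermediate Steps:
b = -100 (b = 5*(-20) = -100)
q(n) = 0
r(T, f) = (6 + T)²
L = -114 (L = -100 - 14 = -114)
(Q(-3, r(3, q(-3))) + L)² = (-7 - 114)² = (-121)² = 14641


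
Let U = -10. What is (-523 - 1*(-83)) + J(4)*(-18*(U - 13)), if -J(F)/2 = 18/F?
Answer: -4166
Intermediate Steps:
J(F) = -36/F
(-523 - 1*(-83)) + J(4)*(-18*(U - 13)) = (-523 - 1*(-83)) + (-36/4)*(-18*(-10 - 13)) = (-523 + 83) + (-36*¼)*(-18*(-23)) = -440 - 9*414 = -440 - 3726 = -4166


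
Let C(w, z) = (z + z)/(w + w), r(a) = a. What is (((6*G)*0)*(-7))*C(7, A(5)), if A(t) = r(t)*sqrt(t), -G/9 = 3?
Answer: 0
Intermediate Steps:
G = -27 (G = -9*3 = -27)
A(t) = t**(3/2) (A(t) = t*sqrt(t) = t**(3/2))
C(w, z) = z/w (C(w, z) = (2*z)/((2*w)) = (2*z)*(1/(2*w)) = z/w)
(((6*G)*0)*(-7))*C(7, A(5)) = (((6*(-27))*0)*(-7))*(5**(3/2)/7) = (-162*0*(-7))*((5*sqrt(5))*(1/7)) = (0*(-7))*(5*sqrt(5)/7) = 0*(5*sqrt(5)/7) = 0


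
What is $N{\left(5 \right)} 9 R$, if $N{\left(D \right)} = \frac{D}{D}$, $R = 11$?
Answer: $99$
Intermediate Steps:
$N{\left(D \right)} = 1$
$N{\left(5 \right)} 9 R = 1 \cdot 9 \cdot 11 = 9 \cdot 11 = 99$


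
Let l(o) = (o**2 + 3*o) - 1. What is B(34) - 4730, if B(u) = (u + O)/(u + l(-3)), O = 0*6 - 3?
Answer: -156059/33 ≈ -4729.1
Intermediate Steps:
O = -3 (O = 0 - 3 = -3)
l(o) = -1 + o**2 + 3*o
B(u) = (-3 + u)/(-1 + u) (B(u) = (u - 3)/(u + (-1 + (-3)**2 + 3*(-3))) = (-3 + u)/(u + (-1 + 9 - 9)) = (-3 + u)/(u - 1) = (-3 + u)/(-1 + u))
B(34) - 4730 = (-3 + 34)/(-1 + 34) - 4730 = 31/33 - 4730 = -156059/33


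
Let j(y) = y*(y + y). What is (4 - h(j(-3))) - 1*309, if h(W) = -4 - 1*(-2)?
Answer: -303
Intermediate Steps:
j(y) = 2*y² (j(y) = y*(2*y) = 2*y²)
h(W) = -2 (h(W) = -4 + 2 = -2)
(4 - h(j(-3))) - 1*309 = (4 - 1*(-2)) - 1*309 = (4 + 2) - 309 = 6 - 309 = -303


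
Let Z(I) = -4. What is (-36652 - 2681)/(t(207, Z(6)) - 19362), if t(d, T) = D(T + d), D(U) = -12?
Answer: 13111/6458 ≈ 2.0302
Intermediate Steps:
t(d, T) = -12
(-36652 - 2681)/(t(207, Z(6)) - 19362) = (-36652 - 2681)/(-12 - 19362) = -39333/(-19374) = -39333*(-1/19374) = 13111/6458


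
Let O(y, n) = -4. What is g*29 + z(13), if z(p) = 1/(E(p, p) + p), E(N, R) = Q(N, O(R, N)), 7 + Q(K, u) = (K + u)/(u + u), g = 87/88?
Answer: 99101/3432 ≈ 28.876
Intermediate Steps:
g = 87/88 (g = 87*(1/88) = 87/88 ≈ 0.98864)
Q(K, u) = -7 + (K + u)/(2*u) (Q(K, u) = -7 + (K + u)/(u + u) = -7 + (K + u)/((2*u)) = -7 + (K + u)*(1/(2*u)) = -7 + (K + u)/(2*u))
E(N, R) = -13/2 - N/8 (E(N, R) = (½)*(N - 13*(-4))/(-4) = (½)*(-¼)*(N + 52) = (½)*(-¼)*(52 + N) = -13/2 - N/8)
z(p) = 1/(-13/2 + 7*p/8) (z(p) = 1/((-13/2 - p/8) + p) = 1/(-13/2 + 7*p/8))
g*29 + z(13) = (87/88)*29 + 8/(-52 + 7*13) = 2523/88 + 8/(-52 + 91) = 2523/88 + 8/39 = 99101/3432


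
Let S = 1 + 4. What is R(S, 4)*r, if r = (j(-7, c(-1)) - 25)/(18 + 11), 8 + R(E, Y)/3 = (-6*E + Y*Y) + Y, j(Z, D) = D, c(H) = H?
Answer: 1404/29 ≈ 48.414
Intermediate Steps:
S = 5
R(E, Y) = -24 - 18*E + 3*Y + 3*Y² (R(E, Y) = -24 + 3*((-6*E + Y*Y) + Y) = -24 + 3*((-6*E + Y²) + Y) = -24 + 3*((Y² - 6*E) + Y) = -24 + 3*(Y + Y² - 6*E) = -24 + (-18*E + 3*Y + 3*Y²) = -24 - 18*E + 3*Y + 3*Y²)
r = -26/29 (r = (-1 - 25)/(18 + 11) = -26/29 ≈ -0.89655)
R(S, 4)*r = (-24 - 18*5 + 3*4 + 3*4²)*(-26/29) = (-24 - 90 + 12 + 3*16)*(-26/29) = (-24 - 90 + 12 + 48)*(-26/29) = -54*(-26/29) = 1404/29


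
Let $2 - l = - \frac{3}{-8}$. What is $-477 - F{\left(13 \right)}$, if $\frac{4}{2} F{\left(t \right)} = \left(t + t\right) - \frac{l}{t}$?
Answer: $- \frac{7839}{16} \approx -489.94$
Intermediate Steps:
$l = \frac{13}{8}$ ($l = 2 - - \frac{3}{-8} = 2 - \left(-3\right) \left(- \frac{1}{8}\right) = 2 - \frac{3}{8} = \frac{13}{8} \approx 1.625$)
$F{\left(t \right)} = t - \frac{13}{16 t}$ ($F{\left(t \right)} = \frac{\left(t + t\right) - \frac{13}{8 t}}{2} = \frac{2 t - \frac{13}{8 t}}{2} = t - \frac{13}{16 t}$)
$-477 - F{\left(13 \right)} = -477 - \left(13 - \frac{13}{16 \cdot 13}\right) = -477 - \left(13 - \frac{1}{16}\right) = -477 - \frac{207}{16} = - \frac{7839}{16}$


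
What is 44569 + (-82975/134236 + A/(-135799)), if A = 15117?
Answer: 812440109835279/18229114564 ≈ 44568.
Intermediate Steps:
44569 + (-82975/134236 + A/(-135799)) = 44569 + (-82975/134236 + 15117/(-135799)) = 44569 + (-82975*1/134236 + 15117*(-1/135799)) = 44569 + (-82975/134236 - 15117/135799) = 44569 - 13297167637/18229114564 = 812440109835279/18229114564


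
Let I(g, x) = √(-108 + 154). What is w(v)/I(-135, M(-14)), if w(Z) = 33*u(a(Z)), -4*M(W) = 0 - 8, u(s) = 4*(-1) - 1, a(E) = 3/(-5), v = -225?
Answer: -165*√46/46 ≈ -24.328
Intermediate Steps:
a(E) = -⅗ (a(E) = 3*(-⅕) = -⅗)
u(s) = -5 (u(s) = -4 - 1 = -5)
M(W) = 2 (M(W) = -(0 - 8)/4 = -¼*(-8) = 2)
I(g, x) = √46
w(Z) = -165 (w(Z) = 33*(-5) = -165)
w(v)/I(-135, M(-14)) = -165*√46/46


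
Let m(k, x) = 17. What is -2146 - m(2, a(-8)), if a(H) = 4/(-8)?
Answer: -2163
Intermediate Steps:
a(H) = -½ (a(H) = 4*(-⅛) = -½)
-2146 - m(2, a(-8)) = -2146 - 1*17 = -2146 - 17 = -2163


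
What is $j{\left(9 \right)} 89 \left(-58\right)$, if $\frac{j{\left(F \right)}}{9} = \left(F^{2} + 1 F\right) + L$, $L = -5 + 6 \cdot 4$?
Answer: $-5063922$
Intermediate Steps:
$L = 19$ ($L = -5 + 24 = 19$)
$j{\left(F \right)} = 171 + 9 F + 9 F^{2}$ ($j{\left(F \right)} = 9 \left(\left(F^{2} + 1 F\right) + 19\right) = 9 \left(\left(F^{2} + F\right) + 19\right) = 9 \left(\left(F + F^{2}\right) + 19\right) = 9 \left(19 + F + F^{2}\right) = 171 + 9 F + 9 F^{2}$)
$j{\left(9 \right)} 89 \left(-58\right) = \left(171 + 9 \cdot 9 + 9 \cdot 9^{2}\right) 89 \left(-58\right) = \left(171 + 81 + 9 \cdot 81\right) 89 \left(-58\right) = \left(171 + 81 + 729\right) 89 \left(-58\right) = 981 \cdot 89 \left(-58\right) = 87309 \left(-58\right) = -5063922$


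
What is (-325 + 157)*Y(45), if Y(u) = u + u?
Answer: -15120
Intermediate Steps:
Y(u) = 2*u
(-325 + 157)*Y(45) = (-325 + 157)*(2*45) = -168*90 = -15120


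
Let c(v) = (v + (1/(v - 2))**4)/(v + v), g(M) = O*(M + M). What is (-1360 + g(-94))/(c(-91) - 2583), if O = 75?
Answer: 26310111269715/4394945818502 ≈ 5.9865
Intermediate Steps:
g(M) = 150*M (g(M) = 75*(M + M) = 75*(2*M) = 150*M)
c(v) = (v + (-2 + v)**(-4))/(2*v) (c(v) = (v + (1/(-2 + v))**4)/((2*v)) = (v + (-2 + v)**(-4))*(1/(2*v)) = (v + (-2 + v)**(-4))/(2*v))
(-1360 + g(-94))/(c(-91) - 2583) = (-1360 + 150*(-94))/((1/2 + (1/2)/(-91*(-2 - 91)**4)) - 2583) = (-1360 - 14100)/((1/2 + (1/2)*(-1/91)/(-93)**4) - 2583) = -15460/((1/2 + (1/2)*(-1/91)*(1/74805201)) - 2583) = -15460/((1/2 - 1/13614546582) - 2583) = -15460/(3403636645/6807273291 - 2583) = -15460/(-17579783274008/6807273291) = -15460*(-6807273291/17579783274008) = 26310111269715/4394945818502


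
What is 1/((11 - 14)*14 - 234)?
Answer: -1/276 ≈ -0.0036232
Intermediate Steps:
1/((11 - 14)*14 - 234) = 1/(-3*14 - 234) = 1/(-42 - 234) = 1/(-276) = -1/276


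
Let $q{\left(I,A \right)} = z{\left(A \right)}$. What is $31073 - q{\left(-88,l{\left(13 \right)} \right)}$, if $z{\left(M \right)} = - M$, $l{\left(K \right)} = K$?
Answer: $31086$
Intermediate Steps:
$q{\left(I,A \right)} = - A$
$31073 - q{\left(-88,l{\left(13 \right)} \right)} = 31073 - \left(-1\right) 13 = 31073 - -13 = 31073 + 13 = 31086$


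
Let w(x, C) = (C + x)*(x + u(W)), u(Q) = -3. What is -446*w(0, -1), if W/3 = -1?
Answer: -1338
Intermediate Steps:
W = -3 (W = 3*(-1) = -3)
w(x, C) = (-3 + x)*(C + x) (w(x, C) = (C + x)*(x - 3) = (C + x)*(-3 + x) = (-3 + x)*(C + x))
-446*w(0, -1) = -446*(0² - 3*(-1) - 3*0 - 1*0) = -446*(0 + 3 + 0 + 0) = -446*3 = -1338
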